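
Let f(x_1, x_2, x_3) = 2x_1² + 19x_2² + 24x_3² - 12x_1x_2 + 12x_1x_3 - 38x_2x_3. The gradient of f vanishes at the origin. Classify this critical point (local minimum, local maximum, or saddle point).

local minimum

The Hessian at the origin is H = [[4, -12, 12], [-12, 38, -38], [12, -38, 48]].
An LDLᵀ factorisation of H has diagonal entries 4, 2, 10.
So there are 3 positive pivots.
H is positive definite, so the origin is a strict local minimum.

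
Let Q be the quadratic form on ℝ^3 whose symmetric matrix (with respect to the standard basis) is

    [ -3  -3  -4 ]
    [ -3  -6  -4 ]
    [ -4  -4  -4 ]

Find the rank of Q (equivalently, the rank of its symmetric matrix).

Applying the same elementary operations to the rows and columns of A produces a congruent diagonal matrix with entries -3, -3, 4/3.
Counting signs: 1 positive, 2 negative.
The rank is the number of nonzero pivots: 3.

3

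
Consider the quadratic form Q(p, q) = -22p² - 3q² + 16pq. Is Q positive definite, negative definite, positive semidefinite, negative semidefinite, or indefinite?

negative definite

The associated matrix is A = [[-22, 8], [8, -3]].
An LDLᵀ factorisation of A has diagonal entries -22, -1/11.
Counting signs: 2 negative.
Hence Q is negative definite.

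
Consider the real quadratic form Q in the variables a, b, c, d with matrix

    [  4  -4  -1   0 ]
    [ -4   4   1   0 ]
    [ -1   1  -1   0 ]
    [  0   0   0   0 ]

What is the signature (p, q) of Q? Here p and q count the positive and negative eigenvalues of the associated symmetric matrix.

Applying the same elementary operations to the rows and columns of A produces a congruent diagonal matrix with entries 4, 0, -5/4, 0.
Counting signs: 1 positive, 1 negative, 2 zero.

(1, 1)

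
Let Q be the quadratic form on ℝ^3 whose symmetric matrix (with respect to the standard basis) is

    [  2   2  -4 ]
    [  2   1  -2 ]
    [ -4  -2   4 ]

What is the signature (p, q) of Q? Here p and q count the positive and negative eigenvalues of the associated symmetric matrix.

(1, 1)

Row-reducing A symmetrically gives the diagonal entries 2, -1, 0.
So there are 1 positive, 1 negative, 1 zero pivots.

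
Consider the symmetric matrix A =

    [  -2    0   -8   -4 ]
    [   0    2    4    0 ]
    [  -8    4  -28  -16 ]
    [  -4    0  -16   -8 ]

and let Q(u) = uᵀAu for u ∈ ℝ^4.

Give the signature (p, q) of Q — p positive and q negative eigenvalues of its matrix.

Applying the same elementary operations to the rows and columns of A produces a congruent diagonal matrix with entries -2, 2, -4, 0.
So there are 1 positive, 2 negative, 1 zero pivots.

(1, 2)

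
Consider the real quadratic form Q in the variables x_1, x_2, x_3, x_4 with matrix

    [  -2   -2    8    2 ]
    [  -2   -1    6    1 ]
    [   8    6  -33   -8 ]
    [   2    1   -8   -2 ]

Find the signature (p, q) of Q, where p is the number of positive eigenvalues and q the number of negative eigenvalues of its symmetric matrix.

(1, 3)

Symmetric row and column elimination reduces A to a congruent diagonal form with pivots -2, 1, -5, -1/5.
That gives 1 positive, 3 negative pivots.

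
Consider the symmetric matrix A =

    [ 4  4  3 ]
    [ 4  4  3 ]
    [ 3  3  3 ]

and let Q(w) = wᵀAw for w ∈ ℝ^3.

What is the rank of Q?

2

Congruent diagonalization of A (simultaneous row and column reduction) yields pivots 4, 0, 3/4.
Counting signs: 2 positive, 1 zero.
The rank is the number of nonzero pivots: 2.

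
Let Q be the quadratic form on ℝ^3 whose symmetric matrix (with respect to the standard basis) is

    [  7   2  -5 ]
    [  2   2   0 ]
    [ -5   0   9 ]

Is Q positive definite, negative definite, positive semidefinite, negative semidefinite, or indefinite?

positive definite

Symmetric row and column elimination reduces A to a congruent diagonal form with pivots 7, 10/7, 4.
Counting signs: 3 positive.
Hence Q is positive definite.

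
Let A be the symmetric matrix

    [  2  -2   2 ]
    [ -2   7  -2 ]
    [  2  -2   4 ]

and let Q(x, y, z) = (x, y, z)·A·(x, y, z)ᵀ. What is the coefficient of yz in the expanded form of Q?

The coefficient of yz is A[2,3] + A[3,2] = 2·(-2) = -4.

-4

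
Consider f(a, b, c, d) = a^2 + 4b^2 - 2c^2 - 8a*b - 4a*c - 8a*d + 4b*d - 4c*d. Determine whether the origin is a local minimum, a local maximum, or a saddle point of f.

The Hessian at the origin is H = [[2, -8, -4, -8], [-8, 8, 0, 4], [-4, 0, -4, -4], [-8, 4, -4, 0]].
Row-reducing H symmetrically gives the diagonal entries 2, -24, -4/3, 2.
Counting signs: 2 positive, 2 negative.
H is indefinite, so the origin is a saddle point.

saddle point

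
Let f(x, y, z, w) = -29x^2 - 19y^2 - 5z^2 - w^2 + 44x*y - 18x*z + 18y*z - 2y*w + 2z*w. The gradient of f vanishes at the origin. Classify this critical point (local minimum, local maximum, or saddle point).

The Hessian at the origin is H = [[-58, 44, -18, 0], [44, -38, 18, -2], [-18, 18, -10, 2], [0, -2, 2, -2]].
Applying the same elementary operations to the rows and columns of H produces a congruent diagonal matrix with entries -58, -134/29, -22/67, -12/11.
That gives 4 negative pivots.
H is negative definite, so the origin is a strict local maximum.

local maximum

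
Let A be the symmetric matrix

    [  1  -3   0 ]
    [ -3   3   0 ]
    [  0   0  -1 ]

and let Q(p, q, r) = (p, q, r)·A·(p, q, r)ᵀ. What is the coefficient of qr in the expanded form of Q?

0

The coefficient of qr is A[2,3] + A[3,2] = 2·0 = 0.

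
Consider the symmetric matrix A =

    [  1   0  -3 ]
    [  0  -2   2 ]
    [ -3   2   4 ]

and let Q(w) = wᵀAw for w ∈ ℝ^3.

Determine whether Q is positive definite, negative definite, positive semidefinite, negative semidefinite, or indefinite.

indefinite

Applying the same elementary operations to the rows and columns of A produces a congruent diagonal matrix with entries 1, -2, -3.
Counting signs: 1 positive, 2 negative.
Hence Q is indefinite.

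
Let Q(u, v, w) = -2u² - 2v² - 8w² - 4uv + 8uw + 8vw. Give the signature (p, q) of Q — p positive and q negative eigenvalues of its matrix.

(0, 1)

Write A = [[-2, -2, 4], [-2, -2, 4], [4, 4, -8]].
Applying the same elementary operations to the rows and columns of A produces a congruent diagonal matrix with entries -2, 0, 0.
Counting signs: 1 negative, 2 zero.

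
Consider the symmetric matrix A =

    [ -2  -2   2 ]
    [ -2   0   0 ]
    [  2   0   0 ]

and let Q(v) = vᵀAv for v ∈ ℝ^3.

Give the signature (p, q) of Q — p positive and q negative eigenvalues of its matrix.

(1, 1)

Congruent diagonalization of A (simultaneous row and column reduction) yields pivots -2, 2, 0.
That gives 1 positive, 1 negative, 1 zero pivots.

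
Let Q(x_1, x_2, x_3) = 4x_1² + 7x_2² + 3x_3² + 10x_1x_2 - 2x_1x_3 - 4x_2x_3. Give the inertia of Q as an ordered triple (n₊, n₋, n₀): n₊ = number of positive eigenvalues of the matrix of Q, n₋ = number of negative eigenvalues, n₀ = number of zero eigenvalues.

(3, 0, 0)

Write A = [[4, 5, -1], [5, 7, -2], [-1, -2, 3]].
Symmetric row and column elimination reduces A to a congruent diagonal form with pivots 4, 3/4, 2.
Counting signs: 3 positive.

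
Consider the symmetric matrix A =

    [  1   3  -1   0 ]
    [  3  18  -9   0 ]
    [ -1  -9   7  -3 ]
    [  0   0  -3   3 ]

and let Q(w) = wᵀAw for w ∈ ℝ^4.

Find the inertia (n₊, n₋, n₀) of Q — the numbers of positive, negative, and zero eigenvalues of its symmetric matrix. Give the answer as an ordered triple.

Symmetric row and column elimination reduces A to a congruent diagonal form with pivots 1, 9, 2, -3/2.
So there are 3 positive, 1 negative pivots.

(3, 1, 0)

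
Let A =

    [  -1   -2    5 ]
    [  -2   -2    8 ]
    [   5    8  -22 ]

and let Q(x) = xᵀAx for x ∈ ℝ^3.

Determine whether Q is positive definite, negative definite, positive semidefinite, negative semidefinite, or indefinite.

Congruent diagonalization of A (simultaneous row and column reduction) yields pivots -1, 2, 1.
So there are 2 positive, 1 negative pivots.
Hence Q is indefinite.

indefinite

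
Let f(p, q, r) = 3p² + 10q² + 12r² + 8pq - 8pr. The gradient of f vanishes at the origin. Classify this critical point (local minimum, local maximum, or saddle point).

local minimum

The Hessian at the origin is H = [[6, 8, -8], [8, 20, 0], [-8, 0, 24]].
Row-reducing H symmetrically gives the diagonal entries 6, 28/3, 8/7.
Counting signs: 3 positive.
H is positive definite, so the origin is a strict local minimum.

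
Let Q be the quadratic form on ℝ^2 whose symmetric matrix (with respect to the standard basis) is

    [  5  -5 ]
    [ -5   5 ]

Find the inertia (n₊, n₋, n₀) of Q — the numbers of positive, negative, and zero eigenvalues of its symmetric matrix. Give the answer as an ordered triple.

(1, 0, 1)

Congruent diagonalization of A (simultaneous row and column reduction) yields pivots 5, 0.
So there are 1 positive, 1 zero pivots.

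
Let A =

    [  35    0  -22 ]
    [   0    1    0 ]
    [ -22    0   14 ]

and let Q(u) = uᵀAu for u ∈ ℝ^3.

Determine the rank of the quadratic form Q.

3

Row-reducing A symmetrically gives the diagonal entries 35, 1, 6/35.
That gives 3 positive pivots.
The rank is the number of nonzero pivots: 3.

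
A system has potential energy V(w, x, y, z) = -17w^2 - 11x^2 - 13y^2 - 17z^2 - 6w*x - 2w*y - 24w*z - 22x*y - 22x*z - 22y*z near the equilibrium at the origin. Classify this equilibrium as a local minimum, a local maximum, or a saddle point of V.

The Hessian at the origin is H = [[-34, -6, -2, -24], [-6, -22, -22, -22], [-2, -22, -26, -22], [-24, -22, -22, -34]].
Row-reducing H symmetrically gives the diagonal entries -34, -356/17, -312/89, -15/26.
So there are 4 negative pivots.
H is negative definite, so the origin is a strict local maximum.

local maximum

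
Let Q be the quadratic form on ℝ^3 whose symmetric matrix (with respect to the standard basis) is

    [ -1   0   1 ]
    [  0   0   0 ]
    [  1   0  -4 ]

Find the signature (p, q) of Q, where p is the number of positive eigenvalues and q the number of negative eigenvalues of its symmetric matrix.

Symmetric row and column elimination reduces A to a congruent diagonal form with pivots -1, 0, -3.
So there are 2 negative, 1 zero pivots.

(0, 2)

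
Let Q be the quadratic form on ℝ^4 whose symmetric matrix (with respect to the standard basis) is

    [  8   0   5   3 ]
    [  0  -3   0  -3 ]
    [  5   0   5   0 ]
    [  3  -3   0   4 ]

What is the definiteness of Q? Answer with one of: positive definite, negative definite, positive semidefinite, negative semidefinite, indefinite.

Applying the same elementary operations to the rows and columns of A produces a congruent diagonal matrix with entries 8, -3, 15/8, 4.
So there are 3 positive, 1 negative pivots.
Hence Q is indefinite.

indefinite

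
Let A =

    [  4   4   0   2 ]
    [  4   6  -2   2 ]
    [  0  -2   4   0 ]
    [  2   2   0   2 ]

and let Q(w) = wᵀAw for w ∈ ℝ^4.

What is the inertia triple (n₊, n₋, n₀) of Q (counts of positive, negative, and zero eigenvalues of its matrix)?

Congruent diagonalization of A (simultaneous row and column reduction) yields pivots 4, 2, 2, 1.
So there are 4 positive pivots.

(4, 0, 0)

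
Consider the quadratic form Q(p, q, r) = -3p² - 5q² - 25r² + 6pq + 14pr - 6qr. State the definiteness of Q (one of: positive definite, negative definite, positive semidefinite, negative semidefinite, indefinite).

The symmetric matrix is A = [[-3, 3, 7], [3, -5, -3], [7, -3, -25]].
Congruent diagonalization of A (simultaneous row and column reduction) yields pivots -3, -2, -2/3.
So there are 3 negative pivots.
Hence Q is negative definite.

negative definite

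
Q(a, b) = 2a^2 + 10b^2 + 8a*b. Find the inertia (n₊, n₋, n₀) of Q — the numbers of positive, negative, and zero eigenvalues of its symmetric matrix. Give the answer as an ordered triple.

(2, 0, 0)

Write A = [[2, 4], [4, 10]].
An LDLᵀ factorisation of A has diagonal entries 2, 2.
Counting signs: 2 positive.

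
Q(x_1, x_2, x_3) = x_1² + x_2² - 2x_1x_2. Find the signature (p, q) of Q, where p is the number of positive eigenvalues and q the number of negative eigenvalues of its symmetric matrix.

(1, 0)

Write A = [[1, -1, 0], [-1, 1, 0], [0, 0, 0]].
Row-reducing A symmetrically gives the diagonal entries 1, 0, 0.
Counting signs: 1 positive, 2 zero.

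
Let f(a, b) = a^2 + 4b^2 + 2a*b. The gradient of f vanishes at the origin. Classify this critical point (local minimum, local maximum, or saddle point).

local minimum

The Hessian at the origin is H = [[2, 2], [2, 8]].
det H = 2·8 − (2)² = 12 > 0 and H[1,1] = 2 > 0, so H is positive definite.
Therefore the origin is a local minimum.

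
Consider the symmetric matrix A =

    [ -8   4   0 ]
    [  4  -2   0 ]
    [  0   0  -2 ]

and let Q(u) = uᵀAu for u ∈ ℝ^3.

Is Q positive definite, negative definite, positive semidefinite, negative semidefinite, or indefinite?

negative semidefinite

Congruent diagonalization of A (simultaneous row and column reduction) yields pivots -8, 0, -2.
Counting signs: 2 negative, 1 zero.
Hence Q is negative semidefinite.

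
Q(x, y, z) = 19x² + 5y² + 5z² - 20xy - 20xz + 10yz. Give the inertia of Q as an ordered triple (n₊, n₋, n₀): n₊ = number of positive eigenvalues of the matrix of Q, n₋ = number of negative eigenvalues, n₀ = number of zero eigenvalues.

(1, 1, 1)

The associated matrix is A = [[19, -10, -10], [-10, 5, 5], [-10, 5, 5]].
Symmetric row and column elimination reduces A to a congruent diagonal form with pivots 19, -5/19, 0.
That gives 1 positive, 1 negative, 1 zero pivots.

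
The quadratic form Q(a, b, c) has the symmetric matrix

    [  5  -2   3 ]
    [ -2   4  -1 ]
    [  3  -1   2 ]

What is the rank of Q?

An LDLᵀ factorisation of A has diagonal entries 5, 16/5, 3/16.
Counting signs: 3 positive.
The rank is the number of nonzero pivots: 3.

3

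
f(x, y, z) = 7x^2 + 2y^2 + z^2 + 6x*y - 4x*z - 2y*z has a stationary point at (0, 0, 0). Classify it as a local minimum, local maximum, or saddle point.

The Hessian at the origin is H = [[14, 6, -4], [6, 4, -2], [-4, -2, 2]].
Applying the same elementary operations to the rows and columns of H produces a congruent diagonal matrix with entries 14, 10/7, 4/5.
Counting signs: 3 positive.
H is positive definite, so the origin is a strict local minimum.

local minimum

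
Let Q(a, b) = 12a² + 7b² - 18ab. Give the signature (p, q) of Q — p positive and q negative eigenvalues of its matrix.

The associated matrix is A = [[12, -9], [-9, 7]].
An LDLᵀ factorisation of A has diagonal entries 12, 1/4.
That gives 2 positive pivots.

(2, 0)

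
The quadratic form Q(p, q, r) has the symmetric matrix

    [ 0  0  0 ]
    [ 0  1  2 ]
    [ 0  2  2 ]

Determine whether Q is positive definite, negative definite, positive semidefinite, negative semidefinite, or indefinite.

indefinite

Row-reducing A symmetrically gives the diagonal entries 0, 1, -2.
Counting signs: 1 positive, 1 negative, 1 zero.
Hence Q is indefinite.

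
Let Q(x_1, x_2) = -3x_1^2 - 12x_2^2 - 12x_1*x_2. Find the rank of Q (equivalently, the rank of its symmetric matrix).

Write A = [[-3, -6], [-6, -12]].
Symmetric row and column elimination reduces A to a congruent diagonal form with pivots -3, 0.
Counting signs: 1 negative, 1 zero.
The rank is the number of nonzero pivots: 1.

1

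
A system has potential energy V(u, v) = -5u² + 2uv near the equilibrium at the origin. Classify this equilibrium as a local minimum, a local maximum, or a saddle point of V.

The Hessian at the origin is H = [[-10, 2], [2, 0]].
det H = -10·0 − (2)² = -4 < 0, so H is indefinite.
Therefore the origin is a saddle point.

saddle point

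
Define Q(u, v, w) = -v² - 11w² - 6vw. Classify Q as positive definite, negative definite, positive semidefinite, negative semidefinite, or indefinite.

negative semidefinite

Write A = [[0, 0, 0], [0, -1, -3], [0, -3, -11]].
Congruent diagonalization of A (simultaneous row and column reduction) yields pivots 0, -1, -2.
So there are 2 negative, 1 zero pivots.
Hence Q is negative semidefinite.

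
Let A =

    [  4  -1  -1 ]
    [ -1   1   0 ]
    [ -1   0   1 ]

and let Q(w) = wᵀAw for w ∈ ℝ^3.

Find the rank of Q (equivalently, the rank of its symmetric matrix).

Congruent diagonalization of A (simultaneous row and column reduction) yields pivots 4, 3/4, 2/3.
So there are 3 positive pivots.
The rank is the number of nonzero pivots: 3.

3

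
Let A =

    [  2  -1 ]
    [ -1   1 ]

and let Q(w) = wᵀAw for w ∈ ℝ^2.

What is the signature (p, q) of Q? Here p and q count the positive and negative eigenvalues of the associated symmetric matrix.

(2, 0)

Applying the same elementary operations to the rows and columns of A produces a congruent diagonal matrix with entries 2, 1/2.
So there are 2 positive pivots.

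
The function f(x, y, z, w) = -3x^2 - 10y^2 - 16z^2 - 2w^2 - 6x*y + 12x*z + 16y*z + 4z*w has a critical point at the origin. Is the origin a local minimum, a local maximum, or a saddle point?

The Hessian at the origin is H = [[-6, -6, 12, 0], [-6, -20, 16, 0], [12, 16, -32, 4], [0, 0, 4, -4]].
Symmetric row and column elimination reduces H to a congruent diagonal form with pivots -6, -14, -48/7, -5/3.
So there are 4 negative pivots.
H is negative definite, so the origin is a strict local maximum.

local maximum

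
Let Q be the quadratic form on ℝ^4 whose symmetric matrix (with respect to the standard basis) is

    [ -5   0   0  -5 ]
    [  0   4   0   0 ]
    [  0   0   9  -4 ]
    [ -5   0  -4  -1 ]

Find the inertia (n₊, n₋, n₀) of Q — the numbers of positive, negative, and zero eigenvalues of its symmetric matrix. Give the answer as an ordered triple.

An LDLᵀ factorisation of A has diagonal entries -5, 4, 9, 20/9.
That gives 3 positive, 1 negative pivots.

(3, 1, 0)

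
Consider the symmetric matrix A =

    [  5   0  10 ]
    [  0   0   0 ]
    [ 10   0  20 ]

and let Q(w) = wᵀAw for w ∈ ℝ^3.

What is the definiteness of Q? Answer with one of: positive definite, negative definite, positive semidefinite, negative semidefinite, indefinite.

Applying the same elementary operations to the rows and columns of A produces a congruent diagonal matrix with entries 5, 0, 0.
That gives 1 positive, 2 zero pivots.
Hence Q is positive semidefinite.

positive semidefinite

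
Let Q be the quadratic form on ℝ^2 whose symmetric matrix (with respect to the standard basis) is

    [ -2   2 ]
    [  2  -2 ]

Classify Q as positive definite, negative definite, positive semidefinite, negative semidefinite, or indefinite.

For the 2×2 matrix [[-2, 2], [2, -2]]: det = -2·-2 − (2)² = 0, trace = -4.
det = 0 so one eigenvalue is zero; the form is semidefinite with the sign of the trace.

negative semidefinite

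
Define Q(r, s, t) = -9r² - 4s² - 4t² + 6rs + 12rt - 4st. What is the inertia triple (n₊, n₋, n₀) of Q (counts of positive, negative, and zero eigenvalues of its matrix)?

(0, 2, 1)

The symmetric matrix is A = [[-9, 3, 6], [3, -4, -2], [6, -2, -4]].
Symmetric row and column elimination reduces A to a congruent diagonal form with pivots -9, -3, 0.
Counting signs: 2 negative, 1 zero.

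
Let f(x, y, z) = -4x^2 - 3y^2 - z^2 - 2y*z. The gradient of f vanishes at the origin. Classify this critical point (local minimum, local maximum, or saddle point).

local maximum

The Hessian at the origin is H = [[-8, 0, 0], [0, -6, -2], [0, -2, -2]].
Row-reducing H symmetrically gives the diagonal entries -8, -6, -4/3.
That gives 3 negative pivots.
H is negative definite, so the origin is a strict local maximum.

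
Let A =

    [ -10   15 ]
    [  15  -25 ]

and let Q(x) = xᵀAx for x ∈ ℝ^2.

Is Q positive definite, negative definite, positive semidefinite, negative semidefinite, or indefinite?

For the 2×2 matrix [[-10, 15], [15, -25]]: det = -10·-25 − (15)² = 25, trace = -35.
det > 0 so both eigenvalues share the sign of the trace; trace = -35 < 0 ⇒ both negative.

negative definite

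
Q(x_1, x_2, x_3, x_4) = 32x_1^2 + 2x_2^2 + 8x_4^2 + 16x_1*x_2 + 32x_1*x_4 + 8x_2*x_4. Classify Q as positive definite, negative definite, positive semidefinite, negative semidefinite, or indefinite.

The associated matrix is A = [[32, 8, 0, 16], [8, 2, 0, 4], [0, 0, 0, 0], [16, 4, 0, 8]].
Applying the same elementary operations to the rows and columns of A produces a congruent diagonal matrix with entries 32, 0, 0, 0.
That gives 1 positive, 3 zero pivots.
Hence Q is positive semidefinite.

positive semidefinite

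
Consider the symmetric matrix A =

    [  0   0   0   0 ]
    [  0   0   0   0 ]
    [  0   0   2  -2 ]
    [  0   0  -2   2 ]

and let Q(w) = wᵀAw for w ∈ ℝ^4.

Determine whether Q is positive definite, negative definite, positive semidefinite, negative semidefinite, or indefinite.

positive semidefinite

Row-reducing A symmetrically gives the diagonal entries 0, 0, 2, 0.
Counting signs: 1 positive, 3 zero.
Hence Q is positive semidefinite.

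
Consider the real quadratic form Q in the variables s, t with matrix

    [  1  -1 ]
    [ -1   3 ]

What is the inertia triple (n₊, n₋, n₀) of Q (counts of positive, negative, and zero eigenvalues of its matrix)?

(2, 0, 0)

Congruent diagonalization of A (simultaneous row and column reduction) yields pivots 1, 2.
So there are 2 positive pivots.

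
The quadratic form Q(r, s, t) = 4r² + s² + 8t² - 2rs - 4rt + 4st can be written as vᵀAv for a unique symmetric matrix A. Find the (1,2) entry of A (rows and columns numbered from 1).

The coefficient of r·s in Q is -2. For a symmetric A this equals A[1,2] + A[2,1] = 2·A[1,2].
So A[1,2] = -2/2 = -1.

-1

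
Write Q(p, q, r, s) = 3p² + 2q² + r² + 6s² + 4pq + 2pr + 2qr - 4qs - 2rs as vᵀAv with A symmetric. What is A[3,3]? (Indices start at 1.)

The coefficient of r² in Q is 1, and that is exactly A[3,3].

1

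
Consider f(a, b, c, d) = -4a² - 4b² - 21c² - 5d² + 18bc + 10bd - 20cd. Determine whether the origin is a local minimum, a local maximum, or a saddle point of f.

saddle point

The Hessian at the origin is H = [[-8, 0, 0, 0], [0, -8, 18, 10], [0, 18, -42, -20], [0, 10, -20, -10]].
Congruent diagonalization of H (simultaneous row and column reduction) yields pivots -8, -8, -3/2, 20/3.
That gives 1 positive, 3 negative pivots.
H is indefinite, so the origin is a saddle point.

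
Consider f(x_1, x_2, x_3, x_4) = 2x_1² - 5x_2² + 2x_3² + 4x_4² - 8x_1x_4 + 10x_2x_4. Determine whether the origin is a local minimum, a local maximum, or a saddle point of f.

The Hessian at the origin is H = [[4, 0, 0, -8], [0, -10, 0, 10], [0, 0, 4, 0], [-8, 10, 0, 8]].
Applying the same elementary operations to the rows and columns of H produces a congruent diagonal matrix with entries 4, -10, 4, 2.
So there are 3 positive, 1 negative pivots.
H is indefinite, so the origin is a saddle point.

saddle point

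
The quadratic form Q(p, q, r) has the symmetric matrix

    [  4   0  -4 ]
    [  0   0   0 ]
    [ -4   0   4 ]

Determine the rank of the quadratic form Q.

Row-reducing A symmetrically gives the diagonal entries 4, 0, 0.
Counting signs: 1 positive, 2 zero.
The rank is the number of nonzero pivots: 1.

1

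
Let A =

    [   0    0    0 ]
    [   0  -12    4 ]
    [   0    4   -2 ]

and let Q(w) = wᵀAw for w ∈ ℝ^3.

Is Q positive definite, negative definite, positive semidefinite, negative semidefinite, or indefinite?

negative semidefinite

Congruent diagonalization of A (simultaneous row and column reduction) yields pivots 0, -12, -2/3.
That gives 2 negative, 1 zero pivots.
Hence Q is negative semidefinite.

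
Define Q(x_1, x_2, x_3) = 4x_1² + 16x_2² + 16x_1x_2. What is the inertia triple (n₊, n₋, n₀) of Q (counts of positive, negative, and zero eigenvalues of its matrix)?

(1, 0, 2)

The symmetric matrix is A = [[4, 8, 0], [8, 16, 0], [0, 0, 0]].
Symmetric row and column elimination reduces A to a congruent diagonal form with pivots 4, 0, 0.
So there are 1 positive, 2 zero pivots.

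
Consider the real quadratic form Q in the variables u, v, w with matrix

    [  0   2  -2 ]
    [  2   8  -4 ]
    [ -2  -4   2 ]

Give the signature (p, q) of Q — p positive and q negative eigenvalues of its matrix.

By Sylvester's law of inertia any congruent diagonalization of A has 2 positive, 1 negative and 0 zero entries.

(2, 1)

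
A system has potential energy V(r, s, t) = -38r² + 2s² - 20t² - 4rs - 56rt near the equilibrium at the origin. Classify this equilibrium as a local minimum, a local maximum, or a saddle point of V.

The Hessian at the origin is H = [[-76, -4, -56], [-4, 4, 0], [-56, 0, -40]].
Congruent diagonalization of H (simultaneous row and column reduction) yields pivots -76, 80/19, -4/5.
That gives 1 positive, 2 negative pivots.
H is indefinite, so the origin is a saddle point.

saddle point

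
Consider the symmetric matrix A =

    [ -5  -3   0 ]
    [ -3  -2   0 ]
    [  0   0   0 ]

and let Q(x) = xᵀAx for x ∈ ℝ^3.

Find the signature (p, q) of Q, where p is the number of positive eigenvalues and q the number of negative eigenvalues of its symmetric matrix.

(0, 2)

Congruent diagonalization of A (simultaneous row and column reduction) yields pivots -5, -1/5, 0.
Counting signs: 2 negative, 1 zero.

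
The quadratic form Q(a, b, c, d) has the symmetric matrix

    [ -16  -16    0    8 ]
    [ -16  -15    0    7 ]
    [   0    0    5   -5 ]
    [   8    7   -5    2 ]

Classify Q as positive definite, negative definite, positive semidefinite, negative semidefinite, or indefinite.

Congruent diagonalization of A (simultaneous row and column reduction) yields pivots -16, 1, 5, 0.
That gives 2 positive, 1 negative, 1 zero pivots.
Hence Q is indefinite.

indefinite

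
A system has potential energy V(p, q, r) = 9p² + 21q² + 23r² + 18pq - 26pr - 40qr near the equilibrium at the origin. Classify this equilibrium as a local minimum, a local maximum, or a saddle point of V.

The Hessian at the origin is H = [[18, 18, -26], [18, 42, -40], [-26, -40, 46]].
An LDLᵀ factorisation of H has diagonal entries 18, 24, 5/18.
So there are 3 positive pivots.
H is positive definite, so the origin is a strict local minimum.

local minimum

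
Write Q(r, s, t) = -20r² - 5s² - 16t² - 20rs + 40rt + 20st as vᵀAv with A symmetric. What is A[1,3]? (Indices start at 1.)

The coefficient of r·t in Q is 40. For a symmetric A this equals A[1,3] + A[3,1] = 2·A[1,3].
So A[1,3] = 40/2 = 20.

20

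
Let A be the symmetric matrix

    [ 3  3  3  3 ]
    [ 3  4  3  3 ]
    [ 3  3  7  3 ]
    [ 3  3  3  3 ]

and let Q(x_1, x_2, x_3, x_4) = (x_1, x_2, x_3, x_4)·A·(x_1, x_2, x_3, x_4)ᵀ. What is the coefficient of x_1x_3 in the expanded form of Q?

6

The coefficient of x_1x_3 is A[1,3] + A[3,1] = 2·3 = 6.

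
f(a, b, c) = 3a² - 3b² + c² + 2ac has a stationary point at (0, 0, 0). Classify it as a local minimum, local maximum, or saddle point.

The Hessian at the origin is H = [[6, 0, 2], [0, -6, 0], [2, 0, 2]].
Row-reducing H symmetrically gives the diagonal entries 6, -6, 4/3.
Counting signs: 2 positive, 1 negative.
H is indefinite, so the origin is a saddle point.

saddle point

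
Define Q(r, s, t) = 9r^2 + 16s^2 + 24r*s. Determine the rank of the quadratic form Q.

The symmetric matrix is A = [[9, 12, 0], [12, 16, 0], [0, 0, 0]].
Symmetric row and column elimination reduces A to a congruent diagonal form with pivots 9, 0, 0.
That gives 1 positive, 2 zero pivots.
The rank is the number of nonzero pivots: 1.

1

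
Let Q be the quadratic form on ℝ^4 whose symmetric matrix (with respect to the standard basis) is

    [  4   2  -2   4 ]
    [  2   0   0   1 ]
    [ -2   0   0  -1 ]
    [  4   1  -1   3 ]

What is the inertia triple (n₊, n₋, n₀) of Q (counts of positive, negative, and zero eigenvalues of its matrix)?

(1, 1, 2)

Symmetric row and column elimination reduces A to a congruent diagonal form with pivots 4, -1, 0, 0.
That gives 1 positive, 1 negative, 2 zero pivots.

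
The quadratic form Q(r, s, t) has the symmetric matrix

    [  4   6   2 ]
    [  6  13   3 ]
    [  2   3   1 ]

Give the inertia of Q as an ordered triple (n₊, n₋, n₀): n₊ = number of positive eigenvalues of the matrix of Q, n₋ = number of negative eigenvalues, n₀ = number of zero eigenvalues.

Applying the same elementary operations to the rows and columns of A produces a congruent diagonal matrix with entries 4, 4, 0.
That gives 2 positive, 1 zero pivots.

(2, 0, 1)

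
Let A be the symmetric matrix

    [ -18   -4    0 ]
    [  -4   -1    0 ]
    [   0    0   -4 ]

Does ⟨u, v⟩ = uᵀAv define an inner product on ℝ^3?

Leading principal minors: Δ_1 = -18, Δ_2 = 2, Δ_3 = -8.
The signs alternate starting with Δ_1 < 0, so by Sylvester's criterion Q is negative definite.
⟨·,·⟩ is an inner product exactly when A is positive definite.

no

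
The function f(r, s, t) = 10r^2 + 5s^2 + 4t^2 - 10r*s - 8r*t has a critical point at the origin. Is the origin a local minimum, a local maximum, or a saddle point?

The Hessian at the origin is H = [[20, -10, -8], [-10, 10, 0], [-8, 0, 8]].
Congruent diagonalization of H (simultaneous row and column reduction) yields pivots 20, 5, 8/5.
So there are 3 positive pivots.
H is positive definite, so the origin is a strict local minimum.

local minimum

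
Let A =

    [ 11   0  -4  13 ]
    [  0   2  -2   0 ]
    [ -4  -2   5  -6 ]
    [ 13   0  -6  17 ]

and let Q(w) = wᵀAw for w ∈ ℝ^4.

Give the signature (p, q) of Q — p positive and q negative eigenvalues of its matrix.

Applying the same elementary operations to the rows and columns of A produces a congruent diagonal matrix with entries 11, 2, 17/11, 10/17.
That gives 4 positive pivots.

(4, 0)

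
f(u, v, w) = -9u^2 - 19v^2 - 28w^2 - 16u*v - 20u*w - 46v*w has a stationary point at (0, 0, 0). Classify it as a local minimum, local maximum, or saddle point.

local maximum

The Hessian at the origin is H = [[-18, -16, -20], [-16, -38, -46], [-20, -46, -56]].
Congruent diagonalization of H (simultaneous row and column reduction) yields pivots -18, -214/9, -30/107.
So there are 3 negative pivots.
H is negative definite, so the origin is a strict local maximum.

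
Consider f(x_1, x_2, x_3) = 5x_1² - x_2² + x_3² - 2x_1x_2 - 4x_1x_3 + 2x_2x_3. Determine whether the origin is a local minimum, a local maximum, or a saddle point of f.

The Hessian at the origin is H = [[10, -2, -4], [-2, -2, 2], [-4, 2, 2]].
Congruent diagonalization of H (simultaneous row and column reduction) yields pivots 10, -12/5, 1.
That gives 2 positive, 1 negative pivots.
H is indefinite, so the origin is a saddle point.

saddle point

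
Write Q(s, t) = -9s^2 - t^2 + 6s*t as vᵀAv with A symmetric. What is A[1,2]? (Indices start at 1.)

3

The coefficient of s·t in Q is 6. For a symmetric A this equals A[1,2] + A[2,1] = 2·A[1,2].
So A[1,2] = 6/2 = 3.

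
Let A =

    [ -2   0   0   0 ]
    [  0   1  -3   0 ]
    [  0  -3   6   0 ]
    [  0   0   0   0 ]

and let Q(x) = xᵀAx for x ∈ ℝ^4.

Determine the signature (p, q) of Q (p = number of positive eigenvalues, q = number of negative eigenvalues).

Symmetric row and column elimination reduces A to a congruent diagonal form with pivots -2, 1, -3, 0.
That gives 1 positive, 2 negative, 1 zero pivots.

(1, 2)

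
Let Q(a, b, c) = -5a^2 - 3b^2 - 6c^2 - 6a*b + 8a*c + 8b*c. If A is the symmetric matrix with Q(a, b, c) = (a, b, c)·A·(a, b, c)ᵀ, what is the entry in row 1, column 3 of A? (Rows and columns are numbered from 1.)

The coefficient of a·c in Q is 8. For a symmetric A this equals A[1,3] + A[3,1] = 2·A[1,3].
So A[1,3] = 8/2 = 4.

4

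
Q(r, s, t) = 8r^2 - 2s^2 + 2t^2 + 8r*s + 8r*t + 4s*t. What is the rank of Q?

Write A = [[8, 4, 4], [4, -2, 2], [4, 2, 2]].
Congruent diagonalization of A (simultaneous row and column reduction) yields pivots 8, -4, 0.
So there are 1 positive, 1 negative, 1 zero pivots.
The rank is the number of nonzero pivots: 2.

2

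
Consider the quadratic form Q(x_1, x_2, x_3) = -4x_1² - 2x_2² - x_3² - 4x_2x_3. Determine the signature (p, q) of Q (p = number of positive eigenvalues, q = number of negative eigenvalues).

The symmetric matrix is A = [[-4, 0, 0], [0, -2, -2], [0, -2, -1]].
Symmetric row and column elimination reduces A to a congruent diagonal form with pivots -4, -2, 1.
Counting signs: 1 positive, 2 negative.

(1, 2)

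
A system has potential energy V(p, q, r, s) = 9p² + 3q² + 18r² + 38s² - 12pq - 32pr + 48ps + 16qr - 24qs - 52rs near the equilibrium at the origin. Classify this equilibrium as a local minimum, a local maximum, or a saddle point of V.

saddle point

The Hessian at the origin is H = [[18, -12, -32, 48], [-12, 6, 16, -24], [-32, 16, 36, -52], [48, -24, -52, 76]].
Row-reducing H symmetrically gives the diagonal entries 18, -2, -20/3, 8/5.
So there are 2 positive, 2 negative pivots.
H is indefinite, so the origin is a saddle point.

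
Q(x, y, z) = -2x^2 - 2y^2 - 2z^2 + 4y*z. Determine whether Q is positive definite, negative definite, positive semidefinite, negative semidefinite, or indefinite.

negative semidefinite

The symmetric matrix is A = [[-2, 0, 0], [0, -2, 2], [0, 2, -2]].
Symmetric row and column elimination reduces A to a congruent diagonal form with pivots -2, -2, 0.
That gives 2 negative, 1 zero pivots.
Hence Q is negative semidefinite.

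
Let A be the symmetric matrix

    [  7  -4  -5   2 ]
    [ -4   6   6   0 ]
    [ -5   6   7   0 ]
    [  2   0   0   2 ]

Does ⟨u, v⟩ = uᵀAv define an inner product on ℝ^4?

An LDLᵀ factorisation of A has diagonal entries 7, 26/7, 10/13, 4/5.
Counting signs: 4 positive.
Hence Q is positive definite.
⟨·,·⟩ is an inner product exactly when A is positive definite.

yes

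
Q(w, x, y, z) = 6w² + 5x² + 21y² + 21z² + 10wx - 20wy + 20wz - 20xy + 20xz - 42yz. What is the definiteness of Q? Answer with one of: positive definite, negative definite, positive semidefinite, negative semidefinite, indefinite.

positive semidefinite

Write A = [[6, 5, -10, 10], [5, 5, -10, 10], [-10, -10, 21, -21], [10, 10, -21, 21]].
Congruent diagonalization of A (simultaneous row and column reduction) yields pivots 6, 5/6, 1, 0.
Counting signs: 3 positive, 1 zero.
Hence Q is positive semidefinite.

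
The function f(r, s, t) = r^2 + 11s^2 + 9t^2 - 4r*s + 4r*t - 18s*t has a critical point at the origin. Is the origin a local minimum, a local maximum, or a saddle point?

The Hessian at the origin is H = [[2, -4, 4], [-4, 22, -18], [4, -18, 18]].
An LDLᵀ factorisation of H has diagonal entries 2, 14, 20/7.
So there are 3 positive pivots.
H is positive definite, so the origin is a strict local minimum.

local minimum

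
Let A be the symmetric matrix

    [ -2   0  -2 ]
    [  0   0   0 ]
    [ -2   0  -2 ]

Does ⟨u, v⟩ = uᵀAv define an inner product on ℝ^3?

Symmetric row and column elimination reduces A to a congruent diagonal form with pivots -2, 0, 0.
Counting signs: 1 negative, 2 zero.
Hence Q is negative semidefinite.
⟨·,·⟩ is an inner product exactly when A is positive definite.

no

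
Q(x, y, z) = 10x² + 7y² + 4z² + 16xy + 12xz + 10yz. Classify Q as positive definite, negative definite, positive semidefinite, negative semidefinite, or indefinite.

positive definite

The symmetric matrix of Q is A = [[10, 8, 6], [8, 7, 5], [6, 5, 4]].
Leading principal minors: Δ_1 = 10, Δ_2 = 6, Δ_3 = 2.
All leading principal minors are positive, so by Sylvester's criterion Q is positive definite.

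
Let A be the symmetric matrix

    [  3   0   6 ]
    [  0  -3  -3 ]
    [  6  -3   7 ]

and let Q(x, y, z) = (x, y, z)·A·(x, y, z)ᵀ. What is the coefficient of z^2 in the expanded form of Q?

7

The coefficient of z^2 is the diagonal entry A[3,3] = 7.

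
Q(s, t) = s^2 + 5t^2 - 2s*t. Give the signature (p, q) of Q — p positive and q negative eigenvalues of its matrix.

(2, 0)

Write A = [[1, -1], [-1, 5]].
An LDLᵀ factorisation of A has diagonal entries 1, 4.
Counting signs: 2 positive.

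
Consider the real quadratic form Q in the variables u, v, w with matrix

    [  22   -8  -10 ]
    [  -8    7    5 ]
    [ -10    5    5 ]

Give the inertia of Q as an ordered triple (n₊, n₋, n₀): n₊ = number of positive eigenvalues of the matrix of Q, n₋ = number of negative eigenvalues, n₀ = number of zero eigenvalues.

(2, 0, 1)

Row-reducing A symmetrically gives the diagonal entries 22, 45/11, 0.
So there are 2 positive, 1 zero pivots.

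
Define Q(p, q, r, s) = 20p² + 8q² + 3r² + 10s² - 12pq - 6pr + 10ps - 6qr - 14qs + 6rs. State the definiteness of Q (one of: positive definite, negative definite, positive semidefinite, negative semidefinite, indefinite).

Write A = [[20, -6, -3, 5], [-6, 8, -3, -7], [-3, -3, 3, 3], [5, -7, 3, 10]].
Symmetric row and column elimination reduces A to a congruent diagonal form with pivots 20, 31/5, 3/31, 3.
That gives 4 positive pivots.
Hence Q is positive definite.

positive definite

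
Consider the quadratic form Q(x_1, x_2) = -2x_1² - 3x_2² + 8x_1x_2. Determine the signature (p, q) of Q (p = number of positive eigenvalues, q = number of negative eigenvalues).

(1, 1)

The symmetric matrix is A = [[-2, 4], [4, -3]].
Congruent diagonalization of A (simultaneous row and column reduction) yields pivots -2, 5.
Counting signs: 1 positive, 1 negative.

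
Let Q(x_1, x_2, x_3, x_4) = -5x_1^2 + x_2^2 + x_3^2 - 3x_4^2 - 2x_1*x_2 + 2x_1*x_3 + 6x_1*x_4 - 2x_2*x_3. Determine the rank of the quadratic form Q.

Write A = [[-5, -1, 1, 3], [-1, 1, -1, 0], [1, -1, 1, 0], [3, 0, 0, -3]].
Row-reducing A symmetrically gives the diagonal entries -5, 6/5, 0, -3/2.
Counting signs: 1 positive, 2 negative, 1 zero.
The rank is the number of nonzero pivots: 3.

3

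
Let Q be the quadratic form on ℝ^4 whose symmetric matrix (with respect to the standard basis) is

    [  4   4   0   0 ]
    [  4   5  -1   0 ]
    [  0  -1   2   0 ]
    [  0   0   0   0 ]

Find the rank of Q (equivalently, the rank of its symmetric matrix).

3

Congruent diagonalization of A (simultaneous row and column reduction) yields pivots 4, 1, 1, 0.
Counting signs: 3 positive, 1 zero.
The rank is the number of nonzero pivots: 3.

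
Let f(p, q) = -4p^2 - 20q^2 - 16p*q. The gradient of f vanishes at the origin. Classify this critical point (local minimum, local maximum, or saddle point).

local maximum

The Hessian at the origin is H = [[-8, -16], [-16, -40]].
det H = -8·-40 − (-16)² = 64 > 0 and H[1,1] = -8 < 0, so H is negative definite.
Therefore the origin is a local maximum.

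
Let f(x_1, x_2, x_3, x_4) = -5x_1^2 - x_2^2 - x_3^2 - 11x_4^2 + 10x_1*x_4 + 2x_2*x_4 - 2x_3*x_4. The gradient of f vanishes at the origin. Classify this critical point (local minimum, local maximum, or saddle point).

local maximum

The Hessian at the origin is H = [[-10, 0, 0, 10], [0, -2, 0, 2], [0, 0, -2, -2], [10, 2, -2, -22]].
Congruent diagonalization of H (simultaneous row and column reduction) yields pivots -10, -2, -2, -8.
That gives 4 negative pivots.
H is negative definite, so the origin is a strict local maximum.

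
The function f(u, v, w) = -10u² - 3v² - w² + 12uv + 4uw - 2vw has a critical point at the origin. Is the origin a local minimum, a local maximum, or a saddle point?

The Hessian at the origin is H = [[-20, 12, 4], [12, -6, -2], [4, -2, -2]].
An LDLᵀ factorisation of H has diagonal entries -20, 6/5, -4/3.
Counting signs: 1 positive, 2 negative.
H is indefinite, so the origin is a saddle point.

saddle point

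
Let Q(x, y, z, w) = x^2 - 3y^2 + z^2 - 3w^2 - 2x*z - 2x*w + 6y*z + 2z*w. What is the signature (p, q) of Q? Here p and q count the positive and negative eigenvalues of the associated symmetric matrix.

The associated matrix is A = [[1, 0, -1, -1], [0, -3, 3, 0], [-1, 3, 1, 1], [-1, 0, 1, -3]].
An LDLᵀ factorisation of A has diagonal entries 1, -3, 3, -4.
Counting signs: 2 positive, 2 negative.

(2, 2)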